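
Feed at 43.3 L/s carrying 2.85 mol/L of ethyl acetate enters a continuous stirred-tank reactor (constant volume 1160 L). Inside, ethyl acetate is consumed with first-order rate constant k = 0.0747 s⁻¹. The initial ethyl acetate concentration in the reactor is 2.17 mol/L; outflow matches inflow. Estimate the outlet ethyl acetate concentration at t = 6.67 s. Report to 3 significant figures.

Accumulation = in − out − consumed: V dC/dt = Q C_in − Q C − k V C.
dC/dt = (Q/V) C_in − (Q/V + k) C; effective rate a = Q/V + k = 0.037328 + 0.0747 = 0.11203 s⁻¹.
C_ss = Q C_in/(Q + kV) = 0.94962 mol/L; C(t) = C_ss + (C₀ − C_ss) e^(−a t).
C(6.67) = 0.94962 + (1.2204)·e^(−0.11203·6.67) = 0.94962 + (1.2204)·0.47368 = 1.5277 mol/L.

1.53 mol/L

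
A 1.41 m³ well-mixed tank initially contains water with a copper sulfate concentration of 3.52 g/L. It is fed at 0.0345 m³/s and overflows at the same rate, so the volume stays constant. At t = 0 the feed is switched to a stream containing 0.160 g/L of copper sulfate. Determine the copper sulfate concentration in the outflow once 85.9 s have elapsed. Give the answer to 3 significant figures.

Mass balance on the solute (V constant): V dC/dt = Q(C_in − C).
Rewrite as dC/dt + C/τ = C_in/τ, τ = V/Q = 40.870 s.
C approaches C_in exponentially: C(t) = C_in + (C₀ − C_in) e^(−t/τ).
C(85.9) = 0.160 + (3.52 − 0.160)·e^(−85.9/40.870) = 0.160 + (3.3600)·0.12224 = 0.57071 g/L.

0.571 g/L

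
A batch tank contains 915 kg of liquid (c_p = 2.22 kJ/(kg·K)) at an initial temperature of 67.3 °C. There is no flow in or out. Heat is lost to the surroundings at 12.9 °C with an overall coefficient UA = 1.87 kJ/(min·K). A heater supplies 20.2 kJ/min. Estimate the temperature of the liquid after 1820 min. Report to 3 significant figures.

M c_p dT/dt = −UA(T − T_amb) + Q̇.
dT/dt = (T_ss − T)/τ with T_ss = T_amb + Q̇/UA = 12.9 + 20.2/1.87 = 23.702 °C, τ = M c_p/UA = 915·2.22/1.87 = 1086.3 min.
T approaches T_ss exponentially: T(t) = T_ss + (T₀ − T_ss) e^(−t/τ).
T(1820) = 23.702 + (43.598)·0.18722 = 31.864 °C.

31.9 °C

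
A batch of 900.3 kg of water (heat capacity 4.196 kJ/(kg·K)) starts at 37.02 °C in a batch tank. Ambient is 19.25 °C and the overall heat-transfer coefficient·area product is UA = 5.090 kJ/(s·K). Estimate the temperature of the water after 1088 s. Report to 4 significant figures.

First-law balance (no shaft work): M c_p dT/dt = −UA(T − T_amb).
dT/dt = (T_ss − T)/τ with T_ss = T_amb = 19.2500 °C, τ = M c_p/UA = 900.3·4.196/5.090 = 742.173 s.
Solution: T(t) = T_ss + (T₀ − T_ss) e^(−t/τ).
T(1088) = 19.2500 + (17.7700)·0.230855 = 23.3523 °C.

23.35 °C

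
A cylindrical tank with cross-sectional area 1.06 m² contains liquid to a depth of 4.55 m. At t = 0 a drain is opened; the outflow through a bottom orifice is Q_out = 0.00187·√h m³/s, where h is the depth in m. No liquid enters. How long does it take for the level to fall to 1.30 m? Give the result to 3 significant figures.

A dh/dt = −Q_out = −0.00187 √h.
Separate and integrate: 2(√h − √h₀) = −(0.00187/A) t.
t = 2A(√h₀ − √h)/0.00187 = 2·1.06·(√4.55 − √1.30)/0.00187
  = 2.1200 × (2.1331 − 1.1402) / 0.00187 = 1125.6 s.

1130 s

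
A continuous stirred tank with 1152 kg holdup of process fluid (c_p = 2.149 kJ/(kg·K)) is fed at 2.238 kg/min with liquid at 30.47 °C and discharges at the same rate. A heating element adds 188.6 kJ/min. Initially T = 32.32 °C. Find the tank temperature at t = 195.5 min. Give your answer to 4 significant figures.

44.13 °C

M c_p dT/dt = ṁ c_p (T_in − T) + Q̇.
Rearrange: dT/dt = (T_ss − T)/τ with τ = M/ṁ = 514.745 min and T_ss = T_in + Q̇/(ṁ c_p) = 69.6844 °C.
Solution: T(t) = T_ss + (T₀ − T_ss) e^(−t/τ).
T(195.5) = 69.6844 + (-37.3644)·e^(−195.5/514.745) = 69.6844 + (-37.3644)·0.683999 = 44.1272 °C.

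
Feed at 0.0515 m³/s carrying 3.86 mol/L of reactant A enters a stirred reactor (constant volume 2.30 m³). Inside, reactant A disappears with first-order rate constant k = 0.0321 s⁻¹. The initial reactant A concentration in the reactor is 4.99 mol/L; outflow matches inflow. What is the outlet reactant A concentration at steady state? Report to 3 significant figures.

1.59 mol/L

V dC/dt = Q(C_in − C) − k V C.
Steady state (dC/dt = 0): C_ss = Q C_in/(Q + kV) = C_in/(1 + kV/Q).
C_ss = 0.0515·3.86/(0.0515 + 0.0321·2.30) = 0.19879/0.12533 = 1.5861 mol/L.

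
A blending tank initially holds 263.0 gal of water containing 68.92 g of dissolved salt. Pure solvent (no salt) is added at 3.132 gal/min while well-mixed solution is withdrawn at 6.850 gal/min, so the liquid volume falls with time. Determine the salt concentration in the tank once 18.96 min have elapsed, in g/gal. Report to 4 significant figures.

Total volume: dV/dt = Q_in − Q_out = -3.71800 gal/min, so V(t) = 263.0 − 3.71800 t and V(18.96) = 192.507 gal.
Species balance (pure solvent in): dm/dt = −Q_out · m/V(t).
dm/m = −Q_out dt/(V₀ − 3.71800 t); integrating gives ln(m/m₀) = −(Q_out/(Q_in−Q_out)) ln(V/V₀).
m = m₀ (V₀/V)^(Q_out/(Q_in−Q_out)) = 68.92 × (263.0/192.507)^(-1.84239) = 38.7868 g.
C = m/V = 38.7868/192.507 = 0.201483 g/gal.

0.2015 g/gal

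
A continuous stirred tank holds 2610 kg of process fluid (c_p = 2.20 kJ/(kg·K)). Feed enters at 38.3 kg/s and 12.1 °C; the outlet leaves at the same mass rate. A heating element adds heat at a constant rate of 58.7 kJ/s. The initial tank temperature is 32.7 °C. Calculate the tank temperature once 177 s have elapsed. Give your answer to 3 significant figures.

14.3 °C

M c_p dT/dt = ṁ c_p (T_in − T) + Q̇.
Rearrange: dT/dt = (T_ss − T)/τ with τ = M/ṁ = 68.146 s and T_ss = T_in + Q̇/(ṁ c_p) = 12.797 °C.
T approaches T_ss exponentially: T(t) = T_ss + (T₀ − T_ss) e^(−t/τ).
T(177) = 12.797 + (19.903)·e^(−177/68.146) = 12.797 + (19.903)·0.074470 = 14.279 °C.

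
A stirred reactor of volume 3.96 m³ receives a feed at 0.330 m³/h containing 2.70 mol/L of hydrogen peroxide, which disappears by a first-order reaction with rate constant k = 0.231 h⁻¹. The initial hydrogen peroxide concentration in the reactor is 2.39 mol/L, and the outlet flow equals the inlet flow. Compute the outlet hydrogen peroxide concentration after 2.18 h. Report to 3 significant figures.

V dC/dt = Q(C_in − C) − k V C.
dC/dt = (Q/V) C_in − (Q/V + k) C; effective rate a = Q/V + k = 0.083333 + 0.231 = 0.31433 h⁻¹.
C_ss = Q C_in/(Q + kV) = 0.71580 mol/L; C(t) = C_ss + (C₀ − C_ss) e^(−a t).
C(2.18) = 0.71580 + (1.6742)·e^(−0.31433·2.18) = 0.71580 + (1.6742)·0.50397 = 1.5595 mol/L.

1.56 mol/L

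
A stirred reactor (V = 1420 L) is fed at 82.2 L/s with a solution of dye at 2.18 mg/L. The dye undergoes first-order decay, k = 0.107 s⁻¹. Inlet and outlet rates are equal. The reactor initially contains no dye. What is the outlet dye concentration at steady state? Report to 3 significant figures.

0.765 mg/L

Species balance: V dC/dt = Q C_in − Q C − k V C.
At steady state: 0 = Q C_in − (Q + kV) C_ss, so C_ss = Q C_in/(Q + kV).
C_ss = 82.2·2.18/(82.2 + 0.107·1420) = 179.20/234.14 = 0.76534 mg/L.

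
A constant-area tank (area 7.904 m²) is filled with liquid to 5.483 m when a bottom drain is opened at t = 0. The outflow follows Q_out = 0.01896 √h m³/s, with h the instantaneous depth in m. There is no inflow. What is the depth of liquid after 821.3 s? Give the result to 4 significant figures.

A dh/dt = −Q_out = −0.01896 √h.
∫ h^(−1/2) dh = −(0.01896/A) ∫ dt, giving 2√h = 2√h₀ − (0.01896/A) t.
√h = √5.483 − 0.01896·821.3/(2·7.904) = 2.34158 − 0.985061 = 1.35652.
h = 1.35652² = 1.84014 m.

1.840 m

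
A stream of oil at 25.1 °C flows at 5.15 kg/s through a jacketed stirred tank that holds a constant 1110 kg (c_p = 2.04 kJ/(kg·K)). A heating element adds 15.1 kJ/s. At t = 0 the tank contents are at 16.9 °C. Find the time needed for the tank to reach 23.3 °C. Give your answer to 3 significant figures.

M c_p dT/dt = ṁ c_p (T_in − T) + Q̇.
τ = M/ṁ = 215.53 s; T_ss = T_in + Q̇/(ṁ c_p) = 26.537 °C.
T(t) = T_ss + (T₀ − T_ss) e^(−t/τ). Set T = 23.3:
e^(−t/τ) = (23.3 − 26.537)/(16.9 − 26.537) = 0.33591
t = −215.53 · ln(0.33591) = 235.13 s.

235 s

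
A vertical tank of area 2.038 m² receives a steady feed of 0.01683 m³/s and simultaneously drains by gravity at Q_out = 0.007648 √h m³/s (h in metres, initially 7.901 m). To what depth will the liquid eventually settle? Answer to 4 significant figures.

Level balance: A dh/dt = 0.01683 − 0.007648 √h. Setting dh/dt = 0:
Q_in = 0.007648 √h_ss ⇒ √h_ss = 0.01683/0.007648 = 2.20058.
h_ss = 2.20058² = 4.84253 m. (Since h₀ = 7.901 m > h_ss, the level will fall toward this value.)

4.843 m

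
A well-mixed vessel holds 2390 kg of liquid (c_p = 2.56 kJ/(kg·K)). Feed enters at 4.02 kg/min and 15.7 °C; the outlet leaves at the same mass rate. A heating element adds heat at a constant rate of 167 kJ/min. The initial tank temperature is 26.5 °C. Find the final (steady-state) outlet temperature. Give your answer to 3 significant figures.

M c_p dT/dt = ṁ c_p (T_in − T) + Q̇.
At steady state dT/dt = 0 ⇒ T_ss = T_in + Q̇/(ṁ c_p) = 15.7 + 167/(4.02·2.56) = 31.927 °C.

31.9 °C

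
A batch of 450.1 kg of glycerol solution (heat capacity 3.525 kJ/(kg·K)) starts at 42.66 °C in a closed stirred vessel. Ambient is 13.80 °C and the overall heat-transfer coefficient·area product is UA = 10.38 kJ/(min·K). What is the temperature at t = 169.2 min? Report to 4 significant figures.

23.34 °C

M c_p dT/dt = −UA(T − T_amb).
dT/dt = (T_ss − T)/τ with T_ss = T_amb = 13.8000 °C, τ = M c_p/UA = 450.1·3.525/10.38 = 152.852 min.
Integrating: T(t) = T_ss + (T₀ − T_ss) e^(−t/τ).
T(169.2) = 13.8000 + (28.8600)·0.330564 = 23.3401 °C.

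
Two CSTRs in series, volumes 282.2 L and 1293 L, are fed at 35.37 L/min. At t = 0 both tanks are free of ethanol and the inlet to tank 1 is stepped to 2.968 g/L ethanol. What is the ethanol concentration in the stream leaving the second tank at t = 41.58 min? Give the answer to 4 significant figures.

Species balance on tank i: dCᵢ/dt = (Cᵢ₋₁ − Cᵢ)/τᵢ with τᵢ = Vᵢ/Q.
τ₁ = 282.2/35.37 = 7.97851 min; τ₂ = 1293/35.37 = 36.5564 min.
Tank 1: C₁ = C_in(1 − e^(−t/τ₁)). Tank 2 (τ₁ ≠ τ₂): C₂ = C_in[1 − (τ₁ e^(−t/τ₁) − τ₂ e^(−t/τ₂))/(τ₁ − τ₂)].
At t = 41.58: e^(−t/τ₁) = 0.00545350, e^(−t/τ₂) = 0.320645.
C₂ = 2.968·[1 − (7.97851·0.00545350 − 36.5564·0.320645)/(-28.5779)] = 2.968·0.591358 = 1.75515 g/L.

1.755 g/L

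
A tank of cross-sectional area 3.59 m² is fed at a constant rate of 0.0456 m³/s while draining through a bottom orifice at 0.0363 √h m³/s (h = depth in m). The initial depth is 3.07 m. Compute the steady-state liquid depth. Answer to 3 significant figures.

1.58 m

A dh/dt = Q_in − 0.0363 √h. Steady state requires inflow = outflow:
Q_in = 0.0363 √h_ss ⇒ √h_ss = 0.0456/0.0363 = 1.2562.
h_ss = 1.2562² = 1.5780 m. (Since h₀ = 3.07 m > h_ss, the level will fall toward this value.)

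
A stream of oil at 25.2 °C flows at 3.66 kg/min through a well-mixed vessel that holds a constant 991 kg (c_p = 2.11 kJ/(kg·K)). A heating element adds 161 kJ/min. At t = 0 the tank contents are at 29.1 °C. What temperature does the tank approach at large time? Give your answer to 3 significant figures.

46.0 °C

Unsteady energy balance on the tank contents: M c_p dT/dt = ṁ c_p (T_in − T) + 161.
At steady state dT/dt = 0 ⇒ T_ss = T_in + Q̇/(ṁ c_p) = 25.2 + 161/(3.66·2.11) = 46.048 °C.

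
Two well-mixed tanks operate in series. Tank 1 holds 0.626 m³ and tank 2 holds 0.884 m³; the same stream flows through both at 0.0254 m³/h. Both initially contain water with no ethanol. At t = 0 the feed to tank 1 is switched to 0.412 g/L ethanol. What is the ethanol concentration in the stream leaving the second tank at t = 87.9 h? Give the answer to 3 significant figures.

0.327 g/L

Time constants: τᵢ = Vᵢ/Q for each well-mixed tank.
τ₁ = 0.626/0.0254 = 24.646 h; τ₂ = 0.884/0.0254 = 34.803 h.
Tank 1: C₁ = C_in(1 − e^(−t/τ₁)). Tank 2 (τ₁ ≠ τ₂): C₂ = C_in[1 − (τ₁ e^(−t/τ₁) − τ₂ e^(−t/τ₂))/(τ₁ − τ₂)].
At t = 87.9: e^(−t/τ₁) = 0.028253, e^(−t/τ₂) = 0.080008.
C₂ = 0.412·[1 − (24.646·0.028253 − 34.803·0.080008)/(-10.157)] = 0.412·0.79442 = 0.32730 g/L.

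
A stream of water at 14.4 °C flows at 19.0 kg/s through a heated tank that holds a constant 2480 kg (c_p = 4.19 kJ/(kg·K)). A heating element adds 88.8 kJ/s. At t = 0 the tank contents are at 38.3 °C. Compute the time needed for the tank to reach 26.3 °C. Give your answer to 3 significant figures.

97.6 s

M c_p dT/dt = ṁ c_p (T_in − T) + Q̇.
τ = M/ṁ = 130.53 s; T_ss = T_in + Q̇/(ṁ c_p) = 15.515 °C.
T(t) = T_ss + (T₀ − T_ss) e^(−t/τ). Set T = 26.3:
e^(−t/τ) = (26.3 − 15.515)/(38.3 − 15.515) = 0.47333
t = −130.53 · ln(0.47333) = 97.629 s.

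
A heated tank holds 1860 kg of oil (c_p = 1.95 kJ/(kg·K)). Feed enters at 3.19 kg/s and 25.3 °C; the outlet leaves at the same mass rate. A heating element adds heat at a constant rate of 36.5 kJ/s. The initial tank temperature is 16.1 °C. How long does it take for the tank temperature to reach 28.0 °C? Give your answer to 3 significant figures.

909 s

M c_p dT/dt = ṁ c_p (T_in − T) + Q̇.
τ = M/ṁ = 583.07 s; T_ss = T_in + Q̇/(ṁ c_p) = 31.168 °C.
T(t) = T_ss + (T₀ − T_ss) e^(−t/τ). Set T = 28.0:
e^(−t/τ) = (28.0 − 31.168)/(16.1 − 31.168) = 0.21023
t = −583.07 · ln(0.21023) = 909.33 s.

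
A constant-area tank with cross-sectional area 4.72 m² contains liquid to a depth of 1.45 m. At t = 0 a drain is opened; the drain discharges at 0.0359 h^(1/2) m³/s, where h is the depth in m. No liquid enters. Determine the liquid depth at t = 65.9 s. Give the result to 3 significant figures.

0.909 m

A dh/dt = −Q_out = −0.0359 √h.
∫ h^(−1/2) dh = −(0.0359/A) ∫ dt, giving 2√h = 2√h₀ − (0.0359/A) t.
√h = √1.45 − 0.0359·65.9/(2·4.72) = 1.2042 − 0.25062 = 0.95354.
h = 0.95354² = 0.90925 m.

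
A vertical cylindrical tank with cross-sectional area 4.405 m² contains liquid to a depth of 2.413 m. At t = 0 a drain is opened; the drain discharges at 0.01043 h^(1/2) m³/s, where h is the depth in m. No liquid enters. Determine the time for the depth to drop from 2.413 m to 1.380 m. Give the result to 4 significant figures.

319.8 s

With no inflow, A dh/dt = −0.01043 √h.
Separate and integrate: 2(√h − √h₀) = −(0.01043/A) t.
t = 2A(√h₀ − √h)/0.01043 = 2·4.405·(√2.413 − √1.380)/0.01043
  = 8.81000 × (1.55338 − 1.17473) / 0.01043 = 319.837 s.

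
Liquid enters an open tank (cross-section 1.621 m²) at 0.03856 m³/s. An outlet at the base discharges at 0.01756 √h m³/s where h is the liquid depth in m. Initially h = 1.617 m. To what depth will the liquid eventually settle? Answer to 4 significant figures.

4.822 m

Unsteady balance on liquid volume: A dh/dt = Q_in − 0.01756 √h. At steady state dh/dt = 0:
Q_in = 0.01756 √h_ss ⇒ √h_ss = 0.03856/0.01756 = 2.19590.
h_ss = 2.19590² = 4.82198 m. (Since h₀ = 1.617 m < h_ss, the level will rise toward this value.)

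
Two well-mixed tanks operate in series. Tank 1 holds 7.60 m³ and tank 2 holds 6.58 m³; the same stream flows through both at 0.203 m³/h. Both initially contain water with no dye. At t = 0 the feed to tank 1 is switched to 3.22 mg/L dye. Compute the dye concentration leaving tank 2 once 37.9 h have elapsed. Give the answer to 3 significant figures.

Each tank obeys Vᵢ dCᵢ/dt = Q(Cᵢ₋₁ − Cᵢ), so τᵢ = Vᵢ/Q.
τ₁ = 7.60/0.203 = 37.438 h; τ₂ = 6.58/0.203 = 32.414 h.
Solving the cascade with C₁(0)=C₂(0)=0 gives C₂(t) = C_in[1 − (τ₁ e^(−t/τ₁) − τ₂ e^(−t/τ₂))/(τ₁ − τ₂)].
At t = 37.9: e^(−t/τ₁) = 0.36337, e^(−t/τ₂) = 0.31060.
C₂ = 3.22·[1 − (37.438·0.36337 − 32.414·0.31060)/(5.0246)] = 3.22·0.29619 = 0.95372 mg/L.

0.954 mg/L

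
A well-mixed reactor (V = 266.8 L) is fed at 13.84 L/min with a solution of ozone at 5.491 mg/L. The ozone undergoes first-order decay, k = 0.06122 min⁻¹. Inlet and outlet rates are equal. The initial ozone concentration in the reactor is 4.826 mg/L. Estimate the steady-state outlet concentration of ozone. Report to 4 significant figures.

V dC/dt = Q(C_in − C) − k V C.
Steady state (dC/dt = 0): C_ss = Q C_in/(Q + kV) = C_in/(1 + kV/Q).
C_ss = 13.84·5.491/(13.84 + 0.06122·266.8) = 75.9954/30.1735 = 2.51862 mg/L.

2.519 mg/L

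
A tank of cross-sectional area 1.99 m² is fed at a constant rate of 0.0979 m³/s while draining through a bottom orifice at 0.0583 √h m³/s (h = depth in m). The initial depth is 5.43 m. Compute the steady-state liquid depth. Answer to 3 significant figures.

A dh/dt = Q_in − 0.0583 √h. Steady state requires inflow = outflow:
Q_in = 0.0583 √h_ss ⇒ √h_ss = 0.0979/0.0583 = 1.6792.
h_ss = 1.6792² = 2.8199 m. (Since h₀ = 5.43 m > h_ss, the level will fall toward this value.)

2.82 m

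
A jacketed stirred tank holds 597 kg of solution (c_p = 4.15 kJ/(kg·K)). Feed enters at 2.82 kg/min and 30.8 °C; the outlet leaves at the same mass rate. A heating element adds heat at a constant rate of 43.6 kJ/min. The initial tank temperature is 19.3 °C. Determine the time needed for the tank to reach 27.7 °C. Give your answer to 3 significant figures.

First-law balance (no shaft work): M c_p dT/dt = ṁ c_p (T_in − T) + 43.6.
τ = M/ṁ = 211.70 min; T_ss = T_in + Q̇/(ṁ c_p) = 34.526 °C.
T(t) = T_ss + (T₀ − T_ss) e^(−t/τ). Set T = 27.7:
e^(−t/τ) = (27.7 − 34.526)/(19.3 − 34.526) = 0.44830
t = −211.70 · ln(0.44830) = 169.85 min.

170 min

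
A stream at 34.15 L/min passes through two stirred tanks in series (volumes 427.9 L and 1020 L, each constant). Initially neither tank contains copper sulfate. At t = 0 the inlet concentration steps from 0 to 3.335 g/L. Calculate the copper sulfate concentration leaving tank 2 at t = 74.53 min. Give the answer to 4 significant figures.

2.867 g/L

Each tank obeys Vᵢ dCᵢ/dt = Q(Cᵢ₋₁ − Cᵢ), so τᵢ = Vᵢ/Q.
τ₁ = 427.9/34.15 = 12.5300 min; τ₂ = 1020/34.15 = 29.8682 min.
Tank 1: C₁ = C_in(1 − e^(−t/τ₁)). Tank 2 (τ₁ ≠ τ₂): C₂ = C_in[1 − (τ₁ e^(−t/τ₁) − τ₂ e^(−t/τ₂))/(τ₁ − τ₂)].
At t = 74.53: e^(−t/τ₁) = 0.00261075, e^(−t/τ₂) = 0.0824722.
C₂ = 3.335·[1 − (12.5300·0.00261075 − 29.8682·0.0824722)/(-17.3382)] = 3.335·0.859813 = 2.86748 g/L.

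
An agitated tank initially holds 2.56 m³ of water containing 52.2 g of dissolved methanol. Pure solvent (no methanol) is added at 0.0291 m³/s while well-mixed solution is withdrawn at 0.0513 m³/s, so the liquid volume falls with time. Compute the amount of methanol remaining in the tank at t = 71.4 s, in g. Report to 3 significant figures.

5.61 g

Let m(t) be the amount of methanol. Volume: V(t) = V₀ + (Q_in − Q_out) t = 2.56 − 0.022200 t; V(71.4) = 0.97492 m³.
No methanol enters, so dm/dt = −Q_out · (m/V).
Separate: dm/m = −Q_out dt/V(t) ⇒ ln(m/m₀) = −(Q_out/(Q_in−Q_out)) ln(V/V₀).
m = m₀ (V₀/V)^(Q_out/(Q_in−Q_out)) = 52.2 × (2.56/0.97492)^(-2.3108) = 5.6081 g.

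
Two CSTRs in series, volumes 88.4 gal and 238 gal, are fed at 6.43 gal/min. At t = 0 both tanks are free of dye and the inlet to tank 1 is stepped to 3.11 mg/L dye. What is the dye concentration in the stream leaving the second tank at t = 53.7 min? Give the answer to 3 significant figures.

Species balance on tank i: dCᵢ/dt = (Cᵢ₋₁ − Cᵢ)/τᵢ with τᵢ = Vᵢ/Q.
τ₁ = 88.4/6.43 = 13.748 min; τ₂ = 238/6.43 = 37.014 min.
Tank 1: C₁ = C_in(1 − e^(−t/τ₁)). Tank 2 (τ₁ ≠ τ₂): C₂ = C_in[1 − (τ₁ e^(−t/τ₁) − τ₂ e^(−t/τ₂))/(τ₁ − τ₂)].
At t = 53.7: e^(−t/τ₁) = 0.020121, e^(−t/τ₂) = 0.23438.
C₂ = 3.11·[1 − (13.748·0.020121 − 37.014·0.23438)/(-23.266)] = 3.11·0.63901 = 1.9873 mg/L.

1.99 mg/L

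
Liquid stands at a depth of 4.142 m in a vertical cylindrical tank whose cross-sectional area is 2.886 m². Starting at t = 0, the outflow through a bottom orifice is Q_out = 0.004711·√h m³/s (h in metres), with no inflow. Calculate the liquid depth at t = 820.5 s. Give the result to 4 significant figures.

1.865 m

Volume balance on the tank: A dh/dt = −0.004711 √h.
∫ h^(−1/2) dh = −(0.004711/A) ∫ dt, giving 2√h = 2√h₀ − (0.004711/A) t.
√h = √4.142 − 0.004711·820.5/(2·2.886) = 2.03519 − 0.669677 = 1.36551.
h = 1.36551² = 1.86463 m.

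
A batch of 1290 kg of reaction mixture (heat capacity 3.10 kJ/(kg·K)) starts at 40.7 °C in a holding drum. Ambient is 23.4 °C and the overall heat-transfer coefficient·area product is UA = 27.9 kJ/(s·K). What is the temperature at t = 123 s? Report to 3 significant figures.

Lumped-capacitance energy balance: M c_p dT/dt = UA(T_amb − T).
dT/dt = (T_ss − T)/τ with T_ss = T_amb = 23.400 °C, τ = M c_p/UA = 1290·3.10/27.9 = 143.33 s.
T approaches T_ss exponentially: T(t) = T_ss + (T₀ − T_ss) e^(−t/τ).
T(123) = 23.400 + (17.300)·0.42395 = 30.734 °C.

30.7 °C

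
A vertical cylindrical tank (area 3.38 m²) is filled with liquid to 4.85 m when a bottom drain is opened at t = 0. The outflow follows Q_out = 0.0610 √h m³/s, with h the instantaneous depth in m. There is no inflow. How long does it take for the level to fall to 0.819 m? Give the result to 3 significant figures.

Accumulation of liquid (constant cross-section A): A dh/dt = −0.0610 √h.
Separate and integrate: 2(√h − √h₀) = −(0.0610/A) t.
t = 2A(√h₀ − √h)/0.0610 = 2·3.38·(√4.85 − √0.819)/0.0610
  = 6.7600 × (2.2023 − 0.90499) / 0.0610 = 143.76 s.

144 s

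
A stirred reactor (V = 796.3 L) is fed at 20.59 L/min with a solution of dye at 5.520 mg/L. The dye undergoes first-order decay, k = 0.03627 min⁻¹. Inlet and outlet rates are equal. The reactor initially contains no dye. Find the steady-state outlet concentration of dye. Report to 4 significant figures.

2.297 mg/L

Accumulation = in − out − consumed: V dC/dt = Q C_in − Q C − k V C.
At steady state: 0 = Q C_in − (Q + kV) C_ss, so C_ss = Q C_in/(Q + kV).
C_ss = 20.59·5.520/(20.59 + 0.03627·796.3) = 113.657/49.4718 = 2.29741 mg/L.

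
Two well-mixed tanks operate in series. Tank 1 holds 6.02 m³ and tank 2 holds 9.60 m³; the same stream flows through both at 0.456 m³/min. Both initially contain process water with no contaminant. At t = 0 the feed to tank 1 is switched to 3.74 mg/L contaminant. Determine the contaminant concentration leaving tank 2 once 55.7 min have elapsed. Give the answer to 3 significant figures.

Each tank obeys Vᵢ dCᵢ/dt = Q(Cᵢ₋₁ − Cᵢ), so τᵢ = Vᵢ/Q.
τ₁ = 6.02/0.456 = 13.202 min; τ₂ = 9.60/0.456 = 21.053 min.
Tank 1: C₁ = C_in(1 − e^(−t/τ₁)). Tank 2 (τ₁ ≠ τ₂): C₂ = C_in[1 − (τ₁ e^(−t/τ₁) − τ₂ e^(−t/τ₂))/(τ₁ − τ₂)].
At t = 55.7: e^(−t/τ₁) = 0.014711, e^(−t/τ₂) = 0.070952.
C₂ = 3.74·[1 − (13.202·0.014711 − 21.053·0.070952)/(-7.8509)] = 3.74·0.83448 = 3.1209 mg/L.

3.12 mg/L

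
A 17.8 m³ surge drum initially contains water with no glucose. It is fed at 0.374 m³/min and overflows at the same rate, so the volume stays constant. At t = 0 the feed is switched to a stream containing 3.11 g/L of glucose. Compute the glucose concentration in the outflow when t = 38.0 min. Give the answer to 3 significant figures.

Unsteady species balance (constant V, well mixed): V dC/dt = Q(C_in − C).
So dC/dt = (C_in − C)/τ with τ = V/Q = 17.8/0.374 = 47.594 min.
This is linear first-order; C(t) = C_in + (C₀ − C_in) e^(−t/τ).
C(38.0) = 3.11 + (0 − 3.11)·e^(−38.0/47.594) = 3.11 + (-3.1100)·0.45004 = 1.7104 g/L.

1.71 g/L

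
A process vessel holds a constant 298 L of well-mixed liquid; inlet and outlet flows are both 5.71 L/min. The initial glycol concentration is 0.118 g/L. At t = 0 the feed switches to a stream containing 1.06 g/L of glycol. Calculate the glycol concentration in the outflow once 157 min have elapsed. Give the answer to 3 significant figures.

1.01 g/L

Species balance on the tank: V dC/dt = Q(C_in − C).
Rewrite as dC/dt + C/τ = C_in/τ, τ = V/Q = 52.189 min.
Solution: C(t) = C_in + (C₀ − C_in) e^(−t/τ).
C(157) = 1.06 + (0.118 − 1.06)·e^(−157/52.189) = 1.06 + (-0.94200)·0.049376 = 1.0135 g/L.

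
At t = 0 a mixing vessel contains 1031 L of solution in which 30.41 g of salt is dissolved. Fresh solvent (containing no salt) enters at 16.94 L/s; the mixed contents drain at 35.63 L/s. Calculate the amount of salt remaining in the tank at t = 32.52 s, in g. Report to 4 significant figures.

5.569 g

Let m(t) be the amount of salt. Volume: V(t) = V₀ + (Q_in − Q_out) t = 1031 − 18.6900 t; V(32.52) = 423.201 L.
Species balance (pure solvent in): dm/dt = −Q_out · m/V(t).
dm/m = −Q_out dt/(V₀ − 18.6900 t); integrating gives ln(m/m₀) = −(Q_out/(Q_in−Q_out)) ln(V/V₀).
m = m₀ (V₀/V)^(Q_out/(Q_in−Q_out)) = 30.41 × (1031/423.201)^(-1.90637) = 5.56932 g.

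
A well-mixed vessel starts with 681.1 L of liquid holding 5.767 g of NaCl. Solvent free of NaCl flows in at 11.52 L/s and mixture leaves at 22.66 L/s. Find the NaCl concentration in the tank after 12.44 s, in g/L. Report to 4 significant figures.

0.006692 g/L

Total volume: dV/dt = Q_in − Q_out = -11.1400 L/s, so V(t) = 681.1 − 11.1400 t and V(12.44) = 542.518 L.
No NaCl enters, so dm/dt = −Q_out · (m/V).
dm/m = −Q_out dt/(V₀ − 11.1400 t); integrating gives ln(m/m₀) = −(Q_out/(Q_in−Q_out)) ln(V/V₀).
m = m₀ (V₀/V)^(Q_out/(Q_in−Q_out)) = 5.767 × (681.1/542.518)^(-2.03411) = 3.63067 g.
C = m/V = 3.63067/542.518 = 0.00669226 g/L.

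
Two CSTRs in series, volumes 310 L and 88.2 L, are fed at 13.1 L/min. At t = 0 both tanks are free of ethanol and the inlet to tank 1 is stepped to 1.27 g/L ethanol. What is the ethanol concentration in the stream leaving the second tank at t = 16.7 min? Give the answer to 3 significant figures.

Species balance on tank i: dCᵢ/dt = (Cᵢ₋₁ − Cᵢ)/τᵢ with τᵢ = Vᵢ/Q.
τ₁ = 310/13.1 = 23.664 min; τ₂ = 88.2/13.1 = 6.7328 min.
Tank 1: C₁ = C_in(1 − e^(−t/τ₁)). Tank 2 (τ₁ ≠ τ₂): C₂ = C_in[1 − (τ₁ e^(−t/τ₁) − τ₂ e^(−t/τ₂))/(τ₁ − τ₂)].
At t = 16.7: e^(−t/τ₁) = 0.49376, e^(−t/τ₂) = 0.083711.
C₂ = 1.27·[1 − (23.664·0.49376 − 6.7328·0.083711)/(16.931)] = 1.27·0.34318 = 0.43584 g/L.

0.436 g/L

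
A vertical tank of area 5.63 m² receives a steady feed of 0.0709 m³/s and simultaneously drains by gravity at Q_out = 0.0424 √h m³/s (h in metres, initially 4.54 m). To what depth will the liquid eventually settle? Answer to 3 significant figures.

2.80 m

Level balance: A dh/dt = 0.0709 − 0.0424 √h. Setting dh/dt = 0:
Q_in = 0.0424 √h_ss ⇒ √h_ss = 0.0709/0.0424 = 1.6722.
h_ss = 1.6722² = 2.7962 m. (Since h₀ = 4.54 m > h_ss, the level will fall toward this value.)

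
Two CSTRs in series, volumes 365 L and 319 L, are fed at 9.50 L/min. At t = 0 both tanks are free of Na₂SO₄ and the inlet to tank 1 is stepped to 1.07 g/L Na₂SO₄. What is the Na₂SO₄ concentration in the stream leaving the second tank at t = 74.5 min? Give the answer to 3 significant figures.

0.656 g/L

Species balance on tank i: dCᵢ/dt = (Cᵢ₋₁ − Cᵢ)/τᵢ with τᵢ = Vᵢ/Q.
τ₁ = 365/9.50 = 38.421 min; τ₂ = 319/9.50 = 33.579 min.
Tank 1: C₁ = C_in(1 − e^(−t/τ₁)). Tank 2 (τ₁ ≠ τ₂): C₂ = C_in[1 − (τ₁ e^(−t/τ₁) − τ₂ e^(−t/τ₂))/(τ₁ − τ₂)].
At t = 74.5: e^(−t/τ₁) = 0.14384, e^(−t/τ₂) = 0.10876.
C₂ = 1.07·[1 − (38.421·0.14384 − 33.579·0.10876)/(4.8421)] = 1.07·0.61284 = 0.65574 g/L.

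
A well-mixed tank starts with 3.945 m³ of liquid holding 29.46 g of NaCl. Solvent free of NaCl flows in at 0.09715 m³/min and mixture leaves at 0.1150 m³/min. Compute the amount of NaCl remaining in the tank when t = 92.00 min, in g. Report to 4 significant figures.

0.9184 g

Total volume: dV/dt = Q_in − Q_out = -0.0178500 m³/min, so V(t) = 3.945 − 0.0178500 t and V(92.00) = 2.30280 m³.
Species balance (pure solvent in): dm/dt = −Q_out · m/V(t).
Separate: dm/m = −Q_out dt/V(t) ⇒ ln(m/m₀) = −(Q_out/(Q_in−Q_out)) ln(V/V₀).
m = m₀ (V₀/V)^(Q_out/(Q_in−Q_out)) = 29.46 × (3.945/2.30280)^(-6.44258) = 0.918370 g.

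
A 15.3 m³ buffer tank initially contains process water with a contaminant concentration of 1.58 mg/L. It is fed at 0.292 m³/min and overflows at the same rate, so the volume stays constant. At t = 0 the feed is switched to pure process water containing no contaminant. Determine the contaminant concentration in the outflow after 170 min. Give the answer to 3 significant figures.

0.0616 mg/L

Mass balance on the solute (V constant): V dC/dt = Q(C_in − C).
Rewrite as dC/dt + C/τ = C_in/τ, τ = V/Q = 52.397 min.
Solution: C(t) = C_in + (C₀ − C_in) e^(−t/τ).
C(170) = 0 + (1.58 − 0)·e^(−170/52.397) = 0 + (1.5800)·0.038990 = 0.061605 mg/L.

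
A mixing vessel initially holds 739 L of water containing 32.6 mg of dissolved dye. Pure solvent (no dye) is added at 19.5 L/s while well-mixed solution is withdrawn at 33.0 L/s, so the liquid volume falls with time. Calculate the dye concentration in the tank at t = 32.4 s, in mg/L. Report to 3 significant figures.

0.0121 mg/L

Let m(t) be the amount of dye. Volume: V(t) = V₀ + (Q_in − Q_out) t = 739 − 13.500 t; V(32.4) = 301.60 L.
Solute balance: dm/dt = 0 − Q_out C = −Q_out m/V(t).
Separate: dm/m = −Q_out dt/V(t) ⇒ ln(m/m₀) = −(Q_out/(Q_in−Q_out)) ln(V/V₀).
m = m₀ (V₀/V)^(Q_out/(Q_in−Q_out)) = 32.6 × (739/301.60)^(-2.4444) = 3.6459 mg.
C = m/V = 3.6459/301.60 = 0.012089 mg/L.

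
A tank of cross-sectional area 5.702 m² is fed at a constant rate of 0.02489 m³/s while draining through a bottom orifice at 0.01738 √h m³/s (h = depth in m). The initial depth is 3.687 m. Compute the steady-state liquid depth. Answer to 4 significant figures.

2.051 m

Level balance: A dh/dt = 0.02489 − 0.01738 √h. Setting dh/dt = 0:
Q_in = 0.01738 √h_ss ⇒ √h_ss = 0.02489/0.01738 = 1.43211.
h_ss = 1.43211² = 2.05093 m. (Since h₀ = 3.687 m > h_ss, the level will fall toward this value.)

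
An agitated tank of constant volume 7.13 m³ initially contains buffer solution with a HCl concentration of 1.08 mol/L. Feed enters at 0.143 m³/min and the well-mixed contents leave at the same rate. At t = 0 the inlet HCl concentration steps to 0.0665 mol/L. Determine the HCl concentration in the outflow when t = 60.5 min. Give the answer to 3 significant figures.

Transient balance on the dissolved component: V dC/dt = Q(C_in − C).
So dC/dt = (C_in − C)/τ with τ = V/Q = 7.13/0.143 = 49.860 min.
Integrating: C(t) = C_in + (C₀ − C_in) e^(−t/τ).
C(60.5) = 0.0665 + (1.08 − 0.0665)·e^(−60.5/49.860) = 0.0665 + (1.0135)·0.29719 = 0.36770 mol/L.

0.368 mol/L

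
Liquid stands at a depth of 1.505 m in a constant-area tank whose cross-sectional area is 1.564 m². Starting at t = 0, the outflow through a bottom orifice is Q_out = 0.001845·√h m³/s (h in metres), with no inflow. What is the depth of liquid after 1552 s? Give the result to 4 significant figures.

0.09695 m

Accumulation of liquid (constant cross-section A): A dh/dt = −0.001845 √h.
This is separable: 2 d(√h)/dt = −0.001845/A, so √h = √h₀ − (0.001845/(2A)) t.
√h = √1.505 − 0.001845·1552/(2·1.564) = 1.22678 − 0.915422 = 0.311362.
h = 0.311362² = 0.0969466 m.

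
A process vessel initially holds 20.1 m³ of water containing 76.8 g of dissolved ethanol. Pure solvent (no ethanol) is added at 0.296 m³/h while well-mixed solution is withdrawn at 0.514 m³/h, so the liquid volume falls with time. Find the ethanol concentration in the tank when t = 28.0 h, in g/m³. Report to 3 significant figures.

2.34 g/m³

Let m(t) be the amount of ethanol. Volume: V(t) = V₀ + (Q_in − Q_out) t = 20.1 − 0.21800 t; V(28.0) = 13.996 m³.
Solute balance: dm/dt = 0 − Q_out C = −Q_out m/V(t).
dm/m = −Q_out dt/(V₀ − 0.21800 t); integrating gives ln(m/m₀) = −(Q_out/(Q_in−Q_out)) ln(V/V₀).
m = m₀ (V₀/V)^(Q_out/(Q_in−Q_out)) = 76.8 × (20.1/13.996)^(-2.3578) = 32.714 g.
C = m/V = 32.714/13.996 = 2.3374 g/m³.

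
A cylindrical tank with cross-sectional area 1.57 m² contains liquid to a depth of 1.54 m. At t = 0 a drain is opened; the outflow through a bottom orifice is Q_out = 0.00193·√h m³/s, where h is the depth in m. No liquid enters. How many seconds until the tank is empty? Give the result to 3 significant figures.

A dh/dt = −Q_out = −0.00193 √h.
Separate and integrate: 2(√h − √h₀) = −(0.00193/A) t.
Set h = 0: 2√h₀ = (0.00193/A) t_empty ⇒ t_empty = 2A√h₀/0.00193.
t_empty = 2·1.57·√1.54/0.00193 = 3.1400·1.2410/0.00193 = 2019.0 s.

2020 s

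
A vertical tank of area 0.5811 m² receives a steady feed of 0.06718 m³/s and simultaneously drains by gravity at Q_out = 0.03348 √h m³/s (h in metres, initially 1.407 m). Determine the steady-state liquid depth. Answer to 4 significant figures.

4.026 m

A dh/dt = Q_in − 0.03348 √h. Steady state requires inflow = outflow:
Q_in = 0.03348 √h_ss ⇒ √h_ss = 0.06718/0.03348 = 2.00657.
h_ss = 2.00657² = 4.02633 m. (Since h₀ = 1.407 m < h_ss, the level will rise toward this value.)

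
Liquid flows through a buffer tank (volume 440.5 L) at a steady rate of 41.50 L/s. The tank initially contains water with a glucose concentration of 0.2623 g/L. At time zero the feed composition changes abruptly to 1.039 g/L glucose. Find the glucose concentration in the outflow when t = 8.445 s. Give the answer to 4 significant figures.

Unsteady species balance (constant V, well mixed): V dC/dt = Q(C_in − C).
So dC/dt = (C_in − C)/τ with τ = V/Q = 440.5/41.50 = 10.6145 s.
C approaches C_in exponentially: C(t) = C_in + (C₀ − C_in) e^(−t/τ).
C(8.445) = 1.039 + (0.2623 − 1.039)·e^(−8.445/10.6145) = 1.039 + (-0.776700)·0.451305 = 0.688472 g/L.

0.6885 g/L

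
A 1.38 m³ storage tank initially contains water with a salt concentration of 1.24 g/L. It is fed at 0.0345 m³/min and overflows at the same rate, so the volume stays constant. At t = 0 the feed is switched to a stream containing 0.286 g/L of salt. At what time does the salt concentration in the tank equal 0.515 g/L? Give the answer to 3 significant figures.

57.1 min

Species balance: V dC/dt = Q(C_in − C) ⇒ τ = V/Q = 40.000 min.
C(t) = C_in + (C₀ − C_in) e^(−t/τ). Set C = 0.515 and solve for t:
e^(−t/τ) = (C − C_in)/(C₀ − C_in) = (0.515 − 0.286)/(1.24 − 0.286) = 0.24004
t = −τ ln(…) = 40.000 × 1.4269 = 57.078 min.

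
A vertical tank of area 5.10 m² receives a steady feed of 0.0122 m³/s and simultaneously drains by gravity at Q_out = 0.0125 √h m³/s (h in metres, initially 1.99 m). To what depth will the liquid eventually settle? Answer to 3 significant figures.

Level balance: A dh/dt = 0.0122 − 0.0125 √h. Setting dh/dt = 0:
Q_in = 0.0125 √h_ss ⇒ √h_ss = 0.0122/0.0125 = 0.97600.
h_ss = 0.97600² = 0.95258 m. (Since h₀ = 1.99 m > h_ss, the level will fall toward this value.)

0.953 m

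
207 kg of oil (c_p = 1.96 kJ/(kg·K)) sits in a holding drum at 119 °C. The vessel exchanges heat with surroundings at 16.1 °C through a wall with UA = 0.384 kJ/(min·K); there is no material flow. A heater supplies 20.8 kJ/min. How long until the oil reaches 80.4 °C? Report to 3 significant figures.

Heat balance on the well-mixed liquid: M c_p dT/dt = −UA(T − T_amb) + Q̇.
τ = M c_p/UA = 1056.6 min; T_ss = T_amb + Q̇/UA = 16.1 + 20.8/0.384 = 70.267 °C.
T(t) = T_ss + (T₀ − T_ss)e^(−t/τ); set T = 80.4:
t = −τ ln[(T − T_ss)/(T₀ − T_ss)] = −1056.6 · ln(0.20793) = 1659.4 min.

1660 min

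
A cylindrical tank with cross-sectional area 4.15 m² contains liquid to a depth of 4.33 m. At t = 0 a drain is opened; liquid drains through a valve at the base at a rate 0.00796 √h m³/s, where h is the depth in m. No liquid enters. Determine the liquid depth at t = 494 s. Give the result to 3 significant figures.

2.58 m

With no inflow, A dh/dt = −0.00796 √h.
∫ h^(−1/2) dh = −(0.00796/A) ∫ dt, giving 2√h = 2√h₀ − (0.00796/A) t.
√h = √4.33 − 0.00796·494/(2·4.15) = 2.0809 − 0.47376 = 1.6071.
h = 1.6071² = 2.5828 m.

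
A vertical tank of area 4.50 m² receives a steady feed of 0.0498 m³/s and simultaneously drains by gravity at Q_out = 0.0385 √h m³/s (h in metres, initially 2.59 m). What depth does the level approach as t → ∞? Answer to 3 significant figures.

1.67 m

Volume balance on the tank: A dh/dt = Q_in − 0.0385 √h. At steady state dh/dt = 0:
Q_in = 0.0385 √h_ss ⇒ √h_ss = 0.0498/0.0385 = 1.2935.
h_ss = 1.2935² = 1.6732 m. (Since h₀ = 2.59 m > h_ss, the level will fall toward this value.)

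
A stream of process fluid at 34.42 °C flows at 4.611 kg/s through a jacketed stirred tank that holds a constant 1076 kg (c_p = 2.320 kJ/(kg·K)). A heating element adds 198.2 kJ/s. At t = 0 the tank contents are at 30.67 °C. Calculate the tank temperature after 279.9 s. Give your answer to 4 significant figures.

M c_p dT/dt = ṁ c_p (T_in − T) + Q̇.
Rearrange: dT/dt = (T_ss − T)/τ with τ = M/ṁ = 233.355 s and T_ss = T_in + Q̇/(ṁ c_p) = 52.9477 °C.
T approaches T_ss exponentially: T(t) = T_ss + (T₀ − T_ss) e^(−t/τ).
T(279.9) = 52.9477 + (-22.2777)·e^(−279.9/233.355) = 52.9477 + (-22.2777)·0.301357 = 46.2341 °C.

46.23 °C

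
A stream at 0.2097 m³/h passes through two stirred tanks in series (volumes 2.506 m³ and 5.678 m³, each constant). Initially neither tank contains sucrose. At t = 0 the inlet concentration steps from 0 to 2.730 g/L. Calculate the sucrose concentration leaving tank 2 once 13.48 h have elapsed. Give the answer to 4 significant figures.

0.4577 g/L

Species balance on tank i: dCᵢ/dt = (Cᵢ₋₁ − Cᵢ)/τᵢ with τᵢ = Vᵢ/Q.
τ₁ = 2.506/0.2097 = 11.9504 h; τ₂ = 5.678/0.2097 = 27.0768 h.
Tank 1: C₁ = C_in(1 − e^(−t/τ₁)). Tank 2 (τ₁ ≠ τ₂): C₂ = C_in[1 − (τ₁ e^(−t/τ₁) − τ₂ e^(−t/τ₂))/(τ₁ − τ₂)].
At t = 13.48: e^(−t/τ₁) = 0.323682, e^(−t/τ₂) = 0.607840.
C₂ = 2.730·[1 − (11.9504·0.323682 − 27.0768·0.607840)/(-15.1264)] = 2.730·0.167664 = 0.457723 g/L.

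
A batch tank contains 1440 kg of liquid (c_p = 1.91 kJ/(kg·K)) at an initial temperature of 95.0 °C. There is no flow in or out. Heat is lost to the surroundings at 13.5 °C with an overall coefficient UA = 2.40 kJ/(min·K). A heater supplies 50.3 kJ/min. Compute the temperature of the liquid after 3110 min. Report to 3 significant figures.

38.5 °C

M c_p dT/dt = −UA(T − T_amb) + Q̇.
dT/dt = (T_ss − T)/τ with T_ss = T_amb + Q̇/UA = 13.5 + 50.3/2.40 = 34.458 °C, τ = M c_p/UA = 1440·1.91/2.40 = 1146.0 min.
T approaches T_ss exponentially: T(t) = T_ss + (T₀ − T_ss) e^(−t/τ).
T(3110) = 34.458 + (60.542)·0.066285 = 38.471 °C.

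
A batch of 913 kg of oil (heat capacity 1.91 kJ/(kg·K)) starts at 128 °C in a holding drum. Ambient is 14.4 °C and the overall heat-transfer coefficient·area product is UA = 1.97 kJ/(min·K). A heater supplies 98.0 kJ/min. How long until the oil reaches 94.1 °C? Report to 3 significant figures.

670 min

Unsteady energy balance on the tank contents: M c_p dT/dt = −UA(T − T_amb) + Q̇.
τ = M c_p/UA = 885.19 min; T_ss = T_amb + Q̇/UA = 14.4 + 98.0/1.97 = 64.146 °C.
T(t) = T_ss + (T₀ − T_ss)e^(−t/τ); set T = 94.1:
t = −τ ln[(T − T_ss)/(T₀ − T_ss)] = −885.19 · ln(0.46910) = 670.04 min.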